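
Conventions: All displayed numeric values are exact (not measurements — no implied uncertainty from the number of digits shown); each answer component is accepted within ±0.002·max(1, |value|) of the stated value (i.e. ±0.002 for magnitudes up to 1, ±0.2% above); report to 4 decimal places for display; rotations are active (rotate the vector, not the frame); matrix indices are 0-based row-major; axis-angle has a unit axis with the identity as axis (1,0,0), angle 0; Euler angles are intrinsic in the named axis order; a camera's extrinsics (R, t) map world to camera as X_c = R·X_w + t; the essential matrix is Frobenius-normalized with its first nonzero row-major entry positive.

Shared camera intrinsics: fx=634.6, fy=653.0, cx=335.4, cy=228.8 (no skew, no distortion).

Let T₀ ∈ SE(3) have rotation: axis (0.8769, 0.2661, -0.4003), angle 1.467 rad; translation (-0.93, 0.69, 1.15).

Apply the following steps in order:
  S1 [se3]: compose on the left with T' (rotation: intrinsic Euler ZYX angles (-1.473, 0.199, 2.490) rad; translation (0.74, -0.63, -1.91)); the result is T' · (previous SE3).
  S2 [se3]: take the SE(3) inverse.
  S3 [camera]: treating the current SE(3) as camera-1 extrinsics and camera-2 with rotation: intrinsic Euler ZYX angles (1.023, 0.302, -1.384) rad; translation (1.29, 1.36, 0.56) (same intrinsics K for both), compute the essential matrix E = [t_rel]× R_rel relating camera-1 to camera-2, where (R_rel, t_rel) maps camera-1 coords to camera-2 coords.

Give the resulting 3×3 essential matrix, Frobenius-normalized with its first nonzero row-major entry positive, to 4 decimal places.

after S1 (compose_se3): R=[0.5818 -0.5528 0.5966; -0.7926 -0.5499 0.2634; 0.1824 -0.6261 -0.7581], t=(-0.5987, 0.2532, -2.2123)
after S2 (invert_se3): R=[0.5818 -0.7926 0.1824; -0.5528 -0.5499 -0.6261; 0.5966 0.2634 -0.7581], t=(0.9526, -1.5769, -1.3866)
after S3 (essential): [0.0823 0.0392 -0.0576; 0.4105 0.3866 -0.4138; -0.5276 0.4588 -0.1019]

matrix = [0.0823 0.0392 -0.0576; 0.4105 0.3866 -0.4138; -0.5276 0.4588 -0.1019]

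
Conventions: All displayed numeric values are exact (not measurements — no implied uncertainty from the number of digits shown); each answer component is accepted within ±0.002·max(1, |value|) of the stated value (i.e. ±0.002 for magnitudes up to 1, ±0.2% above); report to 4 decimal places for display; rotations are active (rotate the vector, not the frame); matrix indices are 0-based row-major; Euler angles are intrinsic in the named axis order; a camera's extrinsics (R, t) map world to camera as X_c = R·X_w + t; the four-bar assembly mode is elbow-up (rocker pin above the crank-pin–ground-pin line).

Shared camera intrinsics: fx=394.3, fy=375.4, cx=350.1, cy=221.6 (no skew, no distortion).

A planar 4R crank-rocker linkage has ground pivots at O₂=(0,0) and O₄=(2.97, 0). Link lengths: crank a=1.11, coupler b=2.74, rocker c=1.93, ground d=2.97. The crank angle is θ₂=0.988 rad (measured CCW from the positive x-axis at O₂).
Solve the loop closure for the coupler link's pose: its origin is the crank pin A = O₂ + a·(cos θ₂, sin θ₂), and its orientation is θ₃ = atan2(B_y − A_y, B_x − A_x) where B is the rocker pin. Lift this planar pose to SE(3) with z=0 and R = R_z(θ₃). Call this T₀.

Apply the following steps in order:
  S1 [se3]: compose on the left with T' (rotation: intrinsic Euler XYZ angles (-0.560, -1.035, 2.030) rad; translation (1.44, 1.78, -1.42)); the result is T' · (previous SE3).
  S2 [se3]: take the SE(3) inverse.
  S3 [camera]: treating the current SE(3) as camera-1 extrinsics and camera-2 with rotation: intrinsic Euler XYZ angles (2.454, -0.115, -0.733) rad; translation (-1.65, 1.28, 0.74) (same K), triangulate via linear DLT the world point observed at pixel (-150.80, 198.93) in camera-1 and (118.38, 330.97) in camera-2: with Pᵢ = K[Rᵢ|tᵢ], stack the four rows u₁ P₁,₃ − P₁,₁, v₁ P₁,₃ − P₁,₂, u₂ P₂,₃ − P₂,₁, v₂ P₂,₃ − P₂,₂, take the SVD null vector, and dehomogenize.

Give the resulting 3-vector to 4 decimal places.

source (fourbar_fk): coupler pose = R=[0.9320 -0.3626 0.0000; 0.3626 0.9320 0.0000; 0.0000 0.0000 1.0000], t=(0.6109, 0.9268, 0.0000)
after S1 (compose_se3): R=[-0.3768 -0.3445 -0.8599; 0.2345 -0.9335 0.2712; -0.8961 -0.0995 0.4325], t=(0.8776, 1.3928, -2.2952)
after S2 (invert_se3): R=[-0.3768 0.2345 -0.8961; -0.3445 -0.9335 -0.0995; -0.8599 0.2712 0.4325], t=(-2.0527, 1.3742, 1.3697)
after S3 (triangulate): (0.2668, 1.4430, 0.3777)

result = (0.2668, 1.4430, 0.3777)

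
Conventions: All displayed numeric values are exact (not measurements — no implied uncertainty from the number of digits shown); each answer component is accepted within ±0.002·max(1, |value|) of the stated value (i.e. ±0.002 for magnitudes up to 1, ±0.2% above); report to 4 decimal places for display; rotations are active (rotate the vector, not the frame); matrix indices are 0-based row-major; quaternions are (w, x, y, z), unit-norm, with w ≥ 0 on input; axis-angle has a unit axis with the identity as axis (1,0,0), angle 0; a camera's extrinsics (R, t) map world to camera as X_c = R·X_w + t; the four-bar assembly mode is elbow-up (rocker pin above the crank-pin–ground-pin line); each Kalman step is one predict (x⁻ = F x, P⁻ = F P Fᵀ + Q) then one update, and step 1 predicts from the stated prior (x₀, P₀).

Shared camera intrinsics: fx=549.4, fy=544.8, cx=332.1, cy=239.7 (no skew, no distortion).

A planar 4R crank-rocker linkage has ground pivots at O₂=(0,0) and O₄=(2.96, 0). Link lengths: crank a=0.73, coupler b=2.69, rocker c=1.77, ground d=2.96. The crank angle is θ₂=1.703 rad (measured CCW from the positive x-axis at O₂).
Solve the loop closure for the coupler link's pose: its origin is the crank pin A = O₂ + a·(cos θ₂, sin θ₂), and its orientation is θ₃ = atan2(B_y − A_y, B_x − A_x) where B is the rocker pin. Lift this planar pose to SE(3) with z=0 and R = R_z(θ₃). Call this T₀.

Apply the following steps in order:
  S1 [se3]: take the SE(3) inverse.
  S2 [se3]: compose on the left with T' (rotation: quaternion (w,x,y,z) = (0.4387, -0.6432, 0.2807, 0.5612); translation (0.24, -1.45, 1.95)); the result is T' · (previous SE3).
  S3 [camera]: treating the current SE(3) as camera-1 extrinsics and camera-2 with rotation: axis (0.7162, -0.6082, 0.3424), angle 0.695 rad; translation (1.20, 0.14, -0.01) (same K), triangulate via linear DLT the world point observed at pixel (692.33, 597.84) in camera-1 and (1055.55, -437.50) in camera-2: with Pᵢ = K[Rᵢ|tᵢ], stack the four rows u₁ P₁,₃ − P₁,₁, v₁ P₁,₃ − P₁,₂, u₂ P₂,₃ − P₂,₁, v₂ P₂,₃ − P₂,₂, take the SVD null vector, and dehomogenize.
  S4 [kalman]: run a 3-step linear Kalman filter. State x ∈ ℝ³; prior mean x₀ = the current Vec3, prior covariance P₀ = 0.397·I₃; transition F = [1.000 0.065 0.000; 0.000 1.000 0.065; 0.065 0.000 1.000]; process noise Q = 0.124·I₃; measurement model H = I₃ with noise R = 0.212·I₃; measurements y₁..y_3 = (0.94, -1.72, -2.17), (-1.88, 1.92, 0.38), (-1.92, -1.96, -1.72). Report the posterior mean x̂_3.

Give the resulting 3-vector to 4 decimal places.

result = (-1.3592, -0.9255, -1.0536)

source (fourbar_fk): coupler pose = R=[0.9340 -0.3572 0.0000; 0.3572 0.9340 0.0000; 0.0000 0.0000 1.0000], t=(-0.0962, 0.7236, 0.0000)
after S1 (invert_se3): R=[0.9340 0.3572 0.0000; -0.3572 0.9340 0.0000; 0.0000 0.0000 1.0000], t=(-0.1686, -0.7103, 0.0000)
after S2 (compose_se3): R=[0.5033 -0.7214 -0.4757; 0.2860 -0.3804 0.8795; -0.8154 -0.5787 0.0149], t=(0.8104, -1.1472, 2.2903)
after S3 (triangulate): (1.1421, -1.3530, 1.9709)
after S4 (kf_track): (-1.3592, -0.9255, -1.0536)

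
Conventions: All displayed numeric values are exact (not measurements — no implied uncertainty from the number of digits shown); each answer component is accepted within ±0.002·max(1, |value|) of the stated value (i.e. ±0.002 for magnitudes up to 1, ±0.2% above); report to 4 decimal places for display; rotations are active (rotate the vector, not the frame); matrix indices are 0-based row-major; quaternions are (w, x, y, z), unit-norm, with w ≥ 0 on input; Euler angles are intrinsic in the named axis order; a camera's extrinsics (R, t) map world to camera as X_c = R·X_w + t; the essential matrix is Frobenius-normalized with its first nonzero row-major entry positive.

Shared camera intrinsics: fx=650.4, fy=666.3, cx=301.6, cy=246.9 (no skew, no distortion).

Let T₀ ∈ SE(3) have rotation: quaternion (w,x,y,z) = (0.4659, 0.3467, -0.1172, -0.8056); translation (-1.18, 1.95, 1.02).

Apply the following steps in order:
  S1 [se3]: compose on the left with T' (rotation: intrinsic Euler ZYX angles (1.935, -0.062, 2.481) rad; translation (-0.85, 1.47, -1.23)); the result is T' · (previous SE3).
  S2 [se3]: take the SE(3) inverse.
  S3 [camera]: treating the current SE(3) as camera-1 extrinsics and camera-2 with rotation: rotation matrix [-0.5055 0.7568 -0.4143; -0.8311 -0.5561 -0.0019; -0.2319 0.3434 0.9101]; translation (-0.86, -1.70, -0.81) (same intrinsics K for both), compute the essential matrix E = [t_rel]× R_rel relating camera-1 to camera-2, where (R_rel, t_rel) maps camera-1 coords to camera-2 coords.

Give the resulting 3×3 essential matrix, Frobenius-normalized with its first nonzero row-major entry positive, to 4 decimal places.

matrix = [0.4081 0.1982 0.5367; -0.0104 -0.2956 0.0235; -0.0881 0.6087 -0.1995]

after S1 (compose_se3): R=[-0.7592 -0.3580 0.5436; -0.6267 0.6273 -0.4623; -0.1755 -0.6917 -0.7006], t=(1.6017, 1.1183, -0.9128)
after S2 (invert_se3): R=[-0.7592 -0.6267 -0.1755; -0.3580 0.6273 -0.6917; 0.5436 -0.4623 -0.7006], t=(1.7568, -0.7595, -0.9931)
after S3 (essential): [0.4081 0.1982 0.5367; -0.0104 -0.2956 0.0235; -0.0881 0.6087 -0.1995]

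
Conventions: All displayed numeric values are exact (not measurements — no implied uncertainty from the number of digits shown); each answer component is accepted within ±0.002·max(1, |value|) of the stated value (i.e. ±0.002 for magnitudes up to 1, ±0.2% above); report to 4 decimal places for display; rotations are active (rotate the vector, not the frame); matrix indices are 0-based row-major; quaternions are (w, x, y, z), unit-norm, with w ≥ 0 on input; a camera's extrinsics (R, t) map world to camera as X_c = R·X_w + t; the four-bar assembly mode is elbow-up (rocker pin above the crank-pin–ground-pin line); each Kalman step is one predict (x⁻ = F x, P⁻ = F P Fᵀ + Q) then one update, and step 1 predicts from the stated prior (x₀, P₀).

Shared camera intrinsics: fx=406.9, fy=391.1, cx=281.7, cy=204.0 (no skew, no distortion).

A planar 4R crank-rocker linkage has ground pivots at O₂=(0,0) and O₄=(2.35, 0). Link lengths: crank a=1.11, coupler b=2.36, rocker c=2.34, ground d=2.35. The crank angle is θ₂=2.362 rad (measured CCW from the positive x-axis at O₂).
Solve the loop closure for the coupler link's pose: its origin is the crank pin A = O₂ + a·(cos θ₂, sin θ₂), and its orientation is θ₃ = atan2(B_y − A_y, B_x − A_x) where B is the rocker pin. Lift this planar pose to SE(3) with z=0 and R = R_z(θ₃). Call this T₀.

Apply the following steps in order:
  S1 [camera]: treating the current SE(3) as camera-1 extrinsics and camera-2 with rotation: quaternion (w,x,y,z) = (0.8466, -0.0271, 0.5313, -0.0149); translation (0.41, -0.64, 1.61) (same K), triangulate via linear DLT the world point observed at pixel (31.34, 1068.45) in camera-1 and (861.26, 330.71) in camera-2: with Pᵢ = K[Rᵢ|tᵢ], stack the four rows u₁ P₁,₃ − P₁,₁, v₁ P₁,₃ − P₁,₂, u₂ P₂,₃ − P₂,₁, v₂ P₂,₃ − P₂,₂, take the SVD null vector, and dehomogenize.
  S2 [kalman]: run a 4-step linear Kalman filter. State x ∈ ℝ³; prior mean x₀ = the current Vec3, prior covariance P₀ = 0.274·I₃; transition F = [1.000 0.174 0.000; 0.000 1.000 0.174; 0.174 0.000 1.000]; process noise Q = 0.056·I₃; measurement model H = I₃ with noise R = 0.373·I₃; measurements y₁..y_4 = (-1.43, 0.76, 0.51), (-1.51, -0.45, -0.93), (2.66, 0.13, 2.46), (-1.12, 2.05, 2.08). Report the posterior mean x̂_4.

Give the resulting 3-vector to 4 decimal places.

result = (0.2095, 1.1044, 1.3507)

source (fourbar_fk): coupler pose = R=[0.8453 -0.5342 0.0000; 0.5342 0.8453 0.0000; 0.0000 0.0000 1.0000], t=(-0.7894, 0.7803, 0.0000)
after S1 (triangulate): (0.8880, 1.0389, 0.9650)
after S2 (kf_track): (0.2095, 1.1044, 1.3507)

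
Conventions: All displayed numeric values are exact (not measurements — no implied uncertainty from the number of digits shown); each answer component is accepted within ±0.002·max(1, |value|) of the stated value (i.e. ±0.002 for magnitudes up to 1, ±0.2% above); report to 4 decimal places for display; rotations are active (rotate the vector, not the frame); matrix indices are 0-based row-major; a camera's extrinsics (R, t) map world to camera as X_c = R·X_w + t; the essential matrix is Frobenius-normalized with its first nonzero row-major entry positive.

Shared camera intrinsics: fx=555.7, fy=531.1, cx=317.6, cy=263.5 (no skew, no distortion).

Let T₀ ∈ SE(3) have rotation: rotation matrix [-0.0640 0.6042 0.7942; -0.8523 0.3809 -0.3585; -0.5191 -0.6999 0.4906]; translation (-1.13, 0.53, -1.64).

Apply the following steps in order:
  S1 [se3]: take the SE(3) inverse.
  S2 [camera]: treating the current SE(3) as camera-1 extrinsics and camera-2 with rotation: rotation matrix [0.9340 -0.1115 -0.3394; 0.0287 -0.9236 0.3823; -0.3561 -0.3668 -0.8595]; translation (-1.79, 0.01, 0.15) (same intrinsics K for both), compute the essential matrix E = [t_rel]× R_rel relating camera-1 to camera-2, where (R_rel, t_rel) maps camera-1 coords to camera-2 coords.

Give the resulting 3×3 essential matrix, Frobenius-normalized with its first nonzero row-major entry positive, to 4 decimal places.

after S1 (invert_se3): R=[-0.0640 -0.8523 -0.5191; 0.6042 0.3809 -0.6999; 0.7942 -0.3585 0.4906], t=(-0.4720, -0.6669, 1.8921)
after S2 (essential): [0.4324 -0.1757 0.0683; -0.4955 -0.4311 0.0578; 0.2551 -0.5112 0.1280]

matrix = [0.4324 -0.1757 0.0683; -0.4955 -0.4311 0.0578; 0.2551 -0.5112 0.1280]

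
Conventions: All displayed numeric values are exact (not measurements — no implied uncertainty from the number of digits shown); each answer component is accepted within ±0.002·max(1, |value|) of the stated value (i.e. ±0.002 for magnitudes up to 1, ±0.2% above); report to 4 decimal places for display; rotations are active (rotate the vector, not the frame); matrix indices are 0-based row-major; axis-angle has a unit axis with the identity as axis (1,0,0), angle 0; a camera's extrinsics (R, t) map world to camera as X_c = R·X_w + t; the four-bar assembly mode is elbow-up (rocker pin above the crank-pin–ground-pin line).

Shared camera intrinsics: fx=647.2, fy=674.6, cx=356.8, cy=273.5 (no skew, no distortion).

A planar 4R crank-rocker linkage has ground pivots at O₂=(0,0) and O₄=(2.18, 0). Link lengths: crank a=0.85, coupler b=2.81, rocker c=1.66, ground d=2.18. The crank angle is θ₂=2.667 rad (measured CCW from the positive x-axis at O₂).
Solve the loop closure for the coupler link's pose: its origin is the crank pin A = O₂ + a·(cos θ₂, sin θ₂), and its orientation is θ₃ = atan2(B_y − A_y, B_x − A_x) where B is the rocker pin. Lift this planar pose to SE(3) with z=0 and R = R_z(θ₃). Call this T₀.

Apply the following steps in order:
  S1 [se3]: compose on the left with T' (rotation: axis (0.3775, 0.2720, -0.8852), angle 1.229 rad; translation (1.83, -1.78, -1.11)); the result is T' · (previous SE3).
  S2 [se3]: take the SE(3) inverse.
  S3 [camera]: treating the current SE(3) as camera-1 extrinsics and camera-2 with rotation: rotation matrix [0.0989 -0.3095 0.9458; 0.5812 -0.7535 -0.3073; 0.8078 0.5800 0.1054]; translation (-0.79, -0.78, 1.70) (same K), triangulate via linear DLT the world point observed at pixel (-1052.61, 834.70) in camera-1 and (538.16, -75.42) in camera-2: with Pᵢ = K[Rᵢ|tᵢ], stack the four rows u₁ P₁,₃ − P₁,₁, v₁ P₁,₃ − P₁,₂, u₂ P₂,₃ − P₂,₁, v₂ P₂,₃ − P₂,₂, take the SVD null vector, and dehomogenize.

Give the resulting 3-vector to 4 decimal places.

source (fourbar_fk): coupler pose = R=[0.9006 -0.4346 0.0000; 0.4346 0.9006 0.0000; 0.0000 0.0000 1.0000], t=(-0.7561, 0.3884, 0.0000)
after S1 (compose_se3): R=[0.7793 0.6257 0.0341; -0.5226 0.6789 -0.5157; -0.3459 0.3841 0.8561], t=(1.8554, -1.0518, -0.6723)
after S2 (invert_se3): R=[0.7793 -0.5226 -0.3459; 0.6257 0.6789 0.3841; 0.0341 -0.5157 0.8561], t=(-2.2281, -0.1887, -0.0302)
after S3 (triangulate): (0.4850, 0.3722, 1.6414)

result = (0.4850, 0.3722, 1.6414)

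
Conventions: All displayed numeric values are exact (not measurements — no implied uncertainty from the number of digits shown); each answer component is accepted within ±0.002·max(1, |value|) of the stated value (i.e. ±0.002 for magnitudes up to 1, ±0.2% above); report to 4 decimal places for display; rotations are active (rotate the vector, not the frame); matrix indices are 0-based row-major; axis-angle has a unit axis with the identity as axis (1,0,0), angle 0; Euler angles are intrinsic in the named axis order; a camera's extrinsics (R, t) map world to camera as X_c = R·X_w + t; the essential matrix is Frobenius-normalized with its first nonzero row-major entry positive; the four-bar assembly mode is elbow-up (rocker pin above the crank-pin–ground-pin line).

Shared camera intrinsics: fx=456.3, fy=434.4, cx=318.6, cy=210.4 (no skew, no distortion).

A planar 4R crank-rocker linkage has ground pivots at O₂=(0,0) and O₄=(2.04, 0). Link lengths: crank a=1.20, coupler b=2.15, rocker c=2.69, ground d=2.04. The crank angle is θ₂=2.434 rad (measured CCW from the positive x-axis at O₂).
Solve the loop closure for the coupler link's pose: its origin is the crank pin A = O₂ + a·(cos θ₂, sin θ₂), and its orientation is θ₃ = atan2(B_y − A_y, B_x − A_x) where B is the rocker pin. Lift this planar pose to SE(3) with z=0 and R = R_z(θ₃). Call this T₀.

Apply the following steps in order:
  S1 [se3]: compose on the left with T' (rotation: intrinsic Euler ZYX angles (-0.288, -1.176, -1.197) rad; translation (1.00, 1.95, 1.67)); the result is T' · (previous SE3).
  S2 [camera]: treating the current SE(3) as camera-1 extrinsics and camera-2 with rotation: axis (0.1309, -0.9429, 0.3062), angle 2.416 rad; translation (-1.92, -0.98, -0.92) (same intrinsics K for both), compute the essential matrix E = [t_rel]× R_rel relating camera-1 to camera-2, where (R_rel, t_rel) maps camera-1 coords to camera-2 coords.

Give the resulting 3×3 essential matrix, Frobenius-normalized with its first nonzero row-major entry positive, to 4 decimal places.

matrix = [0.1728 -0.2295 -0.4562; 0.1972 0.6230 -0.2686; 0.1359 -0.2296 -0.3729]

source (fourbar_fk): coupler pose = R=[0.7136 -0.7005 0.0000; 0.7005 0.7136 0.0000; 0.0000 0.0000 1.0000], t=(-0.9119, 0.7800, 0.0000)
after S1 (compose_se3): R=[0.9130 0.4037 -0.0588; -0.0037 0.1522 0.9883; 0.4079 -0.9022 0.1404], t=(1.3873, 2.1323, 0.5489)
after S2 (essential): [0.1728 -0.2295 -0.4562; 0.1972 0.6230 -0.2686; 0.1359 -0.2296 -0.3729]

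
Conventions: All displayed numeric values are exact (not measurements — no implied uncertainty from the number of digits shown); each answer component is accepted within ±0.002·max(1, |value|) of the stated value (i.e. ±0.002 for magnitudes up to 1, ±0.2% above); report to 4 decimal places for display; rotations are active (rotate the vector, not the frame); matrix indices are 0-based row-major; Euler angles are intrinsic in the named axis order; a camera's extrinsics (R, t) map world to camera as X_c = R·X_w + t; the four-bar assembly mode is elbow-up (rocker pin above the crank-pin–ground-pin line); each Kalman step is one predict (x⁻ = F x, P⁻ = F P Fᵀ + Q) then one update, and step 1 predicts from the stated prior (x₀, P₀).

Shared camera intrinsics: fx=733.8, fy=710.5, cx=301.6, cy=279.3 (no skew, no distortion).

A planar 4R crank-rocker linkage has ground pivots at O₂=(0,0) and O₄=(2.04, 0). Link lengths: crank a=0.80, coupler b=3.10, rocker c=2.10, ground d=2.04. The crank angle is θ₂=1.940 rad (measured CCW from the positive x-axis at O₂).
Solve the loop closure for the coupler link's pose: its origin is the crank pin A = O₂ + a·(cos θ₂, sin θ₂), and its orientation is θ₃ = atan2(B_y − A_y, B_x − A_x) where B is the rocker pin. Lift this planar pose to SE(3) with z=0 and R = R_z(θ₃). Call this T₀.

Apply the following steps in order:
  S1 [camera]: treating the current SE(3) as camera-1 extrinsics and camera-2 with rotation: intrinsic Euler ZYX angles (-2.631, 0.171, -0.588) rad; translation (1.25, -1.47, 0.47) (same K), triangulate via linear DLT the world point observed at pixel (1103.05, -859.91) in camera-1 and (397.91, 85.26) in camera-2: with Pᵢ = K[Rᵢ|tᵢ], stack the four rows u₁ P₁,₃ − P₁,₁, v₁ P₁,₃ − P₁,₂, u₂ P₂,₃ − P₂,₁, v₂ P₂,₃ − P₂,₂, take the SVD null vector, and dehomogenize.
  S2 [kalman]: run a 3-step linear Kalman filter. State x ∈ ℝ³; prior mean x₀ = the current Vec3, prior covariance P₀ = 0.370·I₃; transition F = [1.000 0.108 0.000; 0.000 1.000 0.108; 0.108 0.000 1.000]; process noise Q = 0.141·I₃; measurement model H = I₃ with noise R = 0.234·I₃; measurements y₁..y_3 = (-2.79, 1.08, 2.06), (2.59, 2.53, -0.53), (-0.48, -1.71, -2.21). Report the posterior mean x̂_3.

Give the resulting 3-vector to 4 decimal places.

result = (0.0252, -0.2291, -1.0384)

source (fourbar_fk): coupler pose = R=[0.9083 -0.4183 0.0000; 0.4183 0.9083 0.0000; 0.0000 0.0000 1.0000], t=(-0.2887, 0.7461, 0.0000)
after S1 (triangulate): (0.1433, -1.9481, 0.6009)
after S2 (kf_track): (0.0252, -0.2291, -1.0384)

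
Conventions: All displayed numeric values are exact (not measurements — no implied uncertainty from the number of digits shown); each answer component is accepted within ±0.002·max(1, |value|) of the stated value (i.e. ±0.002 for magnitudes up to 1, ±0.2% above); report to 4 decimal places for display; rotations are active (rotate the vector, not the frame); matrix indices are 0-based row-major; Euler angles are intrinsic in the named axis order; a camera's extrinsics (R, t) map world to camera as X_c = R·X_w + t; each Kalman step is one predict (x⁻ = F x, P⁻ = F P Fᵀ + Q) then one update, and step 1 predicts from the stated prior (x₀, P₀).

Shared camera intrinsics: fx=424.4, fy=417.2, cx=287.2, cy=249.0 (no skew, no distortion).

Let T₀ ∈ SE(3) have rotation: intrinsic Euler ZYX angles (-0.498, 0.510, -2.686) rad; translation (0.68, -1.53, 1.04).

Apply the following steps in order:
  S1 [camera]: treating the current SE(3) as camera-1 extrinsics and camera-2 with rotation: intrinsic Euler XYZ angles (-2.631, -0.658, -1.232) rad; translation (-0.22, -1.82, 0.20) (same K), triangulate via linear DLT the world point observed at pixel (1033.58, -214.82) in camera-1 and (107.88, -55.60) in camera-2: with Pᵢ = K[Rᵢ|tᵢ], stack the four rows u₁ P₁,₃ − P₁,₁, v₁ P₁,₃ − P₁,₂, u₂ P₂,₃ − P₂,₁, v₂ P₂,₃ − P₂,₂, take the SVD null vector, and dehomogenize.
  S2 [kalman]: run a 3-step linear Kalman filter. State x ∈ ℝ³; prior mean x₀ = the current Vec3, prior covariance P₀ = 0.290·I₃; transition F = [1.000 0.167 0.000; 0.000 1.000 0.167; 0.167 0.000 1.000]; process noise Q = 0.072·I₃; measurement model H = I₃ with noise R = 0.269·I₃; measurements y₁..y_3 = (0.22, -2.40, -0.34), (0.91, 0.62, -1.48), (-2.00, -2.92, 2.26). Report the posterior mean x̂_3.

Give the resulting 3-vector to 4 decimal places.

after S1 (triangulate): (0.9707, -1.0974, -0.3036)
after S2 (kf_track): (-0.5929, -1.7367, 0.4494)

result = (-0.5929, -1.7367, 0.4494)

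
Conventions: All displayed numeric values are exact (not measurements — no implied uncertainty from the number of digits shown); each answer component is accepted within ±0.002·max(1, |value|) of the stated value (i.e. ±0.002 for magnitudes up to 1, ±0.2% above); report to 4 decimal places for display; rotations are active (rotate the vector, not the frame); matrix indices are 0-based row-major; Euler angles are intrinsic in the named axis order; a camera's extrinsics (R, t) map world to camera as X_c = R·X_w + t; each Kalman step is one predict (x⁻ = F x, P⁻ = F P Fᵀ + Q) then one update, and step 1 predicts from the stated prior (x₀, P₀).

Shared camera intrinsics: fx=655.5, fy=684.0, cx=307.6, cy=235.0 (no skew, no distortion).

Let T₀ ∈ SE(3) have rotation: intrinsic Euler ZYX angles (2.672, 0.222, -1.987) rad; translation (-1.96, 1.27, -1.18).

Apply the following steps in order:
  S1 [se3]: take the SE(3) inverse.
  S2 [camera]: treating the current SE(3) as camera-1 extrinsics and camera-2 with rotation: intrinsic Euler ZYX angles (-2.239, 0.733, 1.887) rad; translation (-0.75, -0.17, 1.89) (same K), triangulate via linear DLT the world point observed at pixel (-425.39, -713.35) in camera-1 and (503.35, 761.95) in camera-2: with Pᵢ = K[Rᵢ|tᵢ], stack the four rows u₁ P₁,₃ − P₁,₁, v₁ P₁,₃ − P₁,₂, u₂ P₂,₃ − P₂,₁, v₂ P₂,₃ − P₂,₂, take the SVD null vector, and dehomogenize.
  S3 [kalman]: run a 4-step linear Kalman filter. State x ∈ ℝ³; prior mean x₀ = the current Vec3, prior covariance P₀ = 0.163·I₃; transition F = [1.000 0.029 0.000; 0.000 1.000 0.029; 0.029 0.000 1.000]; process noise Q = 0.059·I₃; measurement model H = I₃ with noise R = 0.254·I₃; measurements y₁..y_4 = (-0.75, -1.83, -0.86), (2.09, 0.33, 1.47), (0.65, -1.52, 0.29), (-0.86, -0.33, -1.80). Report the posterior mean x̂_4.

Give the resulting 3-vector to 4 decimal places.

result = (-0.1846, -0.7785, -0.4310)

after S1 (invert_se3): R=[-0.8699 0.4414 -0.2202; 0.3625 0.2694 -0.8922; -0.3345 -0.8559 -0.3944], t=(-2.5254, -0.6843, -0.0340)
after S2 (triangulate): (-1.7585, -1.2915, 0.4387)
after S3 (kf_track): (-0.1846, -0.7785, -0.4310)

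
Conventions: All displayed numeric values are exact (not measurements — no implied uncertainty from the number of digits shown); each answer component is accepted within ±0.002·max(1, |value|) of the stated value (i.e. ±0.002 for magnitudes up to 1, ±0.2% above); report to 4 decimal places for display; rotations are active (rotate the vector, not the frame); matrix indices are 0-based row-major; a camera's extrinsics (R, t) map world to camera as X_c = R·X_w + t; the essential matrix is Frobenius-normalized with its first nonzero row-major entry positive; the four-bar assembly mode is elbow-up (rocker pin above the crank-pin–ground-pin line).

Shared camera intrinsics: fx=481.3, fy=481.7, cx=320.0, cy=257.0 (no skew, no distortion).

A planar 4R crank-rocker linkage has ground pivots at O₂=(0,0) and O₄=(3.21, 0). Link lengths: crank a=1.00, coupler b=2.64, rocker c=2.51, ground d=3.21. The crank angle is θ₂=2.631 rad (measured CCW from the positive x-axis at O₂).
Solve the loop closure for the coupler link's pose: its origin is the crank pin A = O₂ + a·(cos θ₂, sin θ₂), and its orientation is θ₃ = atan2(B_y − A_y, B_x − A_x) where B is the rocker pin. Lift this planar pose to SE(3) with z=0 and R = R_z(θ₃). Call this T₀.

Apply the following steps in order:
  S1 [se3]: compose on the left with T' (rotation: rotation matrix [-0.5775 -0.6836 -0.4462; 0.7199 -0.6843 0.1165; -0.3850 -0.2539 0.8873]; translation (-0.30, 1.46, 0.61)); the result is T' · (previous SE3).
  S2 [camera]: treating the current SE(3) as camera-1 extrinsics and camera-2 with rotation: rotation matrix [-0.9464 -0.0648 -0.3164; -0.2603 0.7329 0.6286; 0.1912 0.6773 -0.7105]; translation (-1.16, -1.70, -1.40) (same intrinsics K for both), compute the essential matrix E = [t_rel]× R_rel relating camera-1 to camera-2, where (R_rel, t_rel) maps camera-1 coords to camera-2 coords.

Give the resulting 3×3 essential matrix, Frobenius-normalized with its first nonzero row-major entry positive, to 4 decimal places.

source (fourbar_fk): coupler pose = R=[0.8736 -0.4867 0.0000; 0.4867 0.8736 0.0000; 0.0000 0.0000 1.0000], t=(-0.8725, 0.4887, 0.0000)
after S1 (compose_se3): R=[-0.8372 -0.3161 -0.4462; 0.2959 -0.9481 0.1165; -0.4599 -0.0345 0.8873], t=(-0.1302, 0.4976, 0.8218)
after S2 (essential): [0.0085 -0.3042 -0.5476; 0.1591 0.1816 0.2663; -0.6774 -0.0735 0.1184]

matrix = [0.0085 -0.3042 -0.5476; 0.1591 0.1816 0.2663; -0.6774 -0.0735 0.1184]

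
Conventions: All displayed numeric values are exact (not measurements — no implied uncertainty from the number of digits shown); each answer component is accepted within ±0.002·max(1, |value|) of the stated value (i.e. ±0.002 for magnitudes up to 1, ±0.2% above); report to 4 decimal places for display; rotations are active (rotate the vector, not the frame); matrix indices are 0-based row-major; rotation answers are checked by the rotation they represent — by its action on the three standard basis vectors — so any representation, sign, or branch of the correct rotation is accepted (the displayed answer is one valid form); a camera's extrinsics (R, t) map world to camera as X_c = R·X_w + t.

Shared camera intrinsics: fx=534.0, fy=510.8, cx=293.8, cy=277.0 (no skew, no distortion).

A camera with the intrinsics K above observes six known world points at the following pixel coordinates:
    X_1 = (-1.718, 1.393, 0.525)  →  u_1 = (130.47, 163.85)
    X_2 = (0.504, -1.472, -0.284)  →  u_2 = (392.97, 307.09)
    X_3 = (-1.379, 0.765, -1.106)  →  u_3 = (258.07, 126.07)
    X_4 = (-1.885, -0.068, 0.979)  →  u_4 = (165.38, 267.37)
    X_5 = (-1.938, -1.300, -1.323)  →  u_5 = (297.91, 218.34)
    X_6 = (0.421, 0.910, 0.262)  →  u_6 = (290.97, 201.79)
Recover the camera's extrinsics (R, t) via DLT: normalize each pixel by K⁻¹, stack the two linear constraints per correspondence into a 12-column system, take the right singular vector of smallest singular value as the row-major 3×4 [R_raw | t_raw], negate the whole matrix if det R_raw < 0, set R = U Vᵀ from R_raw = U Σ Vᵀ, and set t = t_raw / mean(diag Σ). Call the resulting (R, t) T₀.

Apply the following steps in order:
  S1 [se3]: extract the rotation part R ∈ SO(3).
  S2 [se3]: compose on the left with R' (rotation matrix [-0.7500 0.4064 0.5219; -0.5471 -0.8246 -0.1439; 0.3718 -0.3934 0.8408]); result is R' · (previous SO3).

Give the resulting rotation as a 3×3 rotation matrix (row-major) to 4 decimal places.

source (pnp_recover): camera pose = R=[0.7157 -0.3930 -0.5773; 0.2266 -0.6512 0.7243; -0.6606 -0.6492 -0.3770], t=(0.1800, -0.4600, 6.1791)
after S1 (rot_of_se3): [0.7157 -0.3930 -0.5773; 0.2266 -0.6512 0.7243; -0.6606 -0.6492 -0.3770]
after S2 (compose_so3): [-0.7894 -0.3087 0.5306; -0.4833 0.8455 -0.2272; -0.3785 -0.4358 -0.8166]

rotation (matrix) = ((-0.7894, -0.3087, 0.5306), (-0.4833, 0.8455, -0.2272), (-0.3785, -0.4358, -0.8166))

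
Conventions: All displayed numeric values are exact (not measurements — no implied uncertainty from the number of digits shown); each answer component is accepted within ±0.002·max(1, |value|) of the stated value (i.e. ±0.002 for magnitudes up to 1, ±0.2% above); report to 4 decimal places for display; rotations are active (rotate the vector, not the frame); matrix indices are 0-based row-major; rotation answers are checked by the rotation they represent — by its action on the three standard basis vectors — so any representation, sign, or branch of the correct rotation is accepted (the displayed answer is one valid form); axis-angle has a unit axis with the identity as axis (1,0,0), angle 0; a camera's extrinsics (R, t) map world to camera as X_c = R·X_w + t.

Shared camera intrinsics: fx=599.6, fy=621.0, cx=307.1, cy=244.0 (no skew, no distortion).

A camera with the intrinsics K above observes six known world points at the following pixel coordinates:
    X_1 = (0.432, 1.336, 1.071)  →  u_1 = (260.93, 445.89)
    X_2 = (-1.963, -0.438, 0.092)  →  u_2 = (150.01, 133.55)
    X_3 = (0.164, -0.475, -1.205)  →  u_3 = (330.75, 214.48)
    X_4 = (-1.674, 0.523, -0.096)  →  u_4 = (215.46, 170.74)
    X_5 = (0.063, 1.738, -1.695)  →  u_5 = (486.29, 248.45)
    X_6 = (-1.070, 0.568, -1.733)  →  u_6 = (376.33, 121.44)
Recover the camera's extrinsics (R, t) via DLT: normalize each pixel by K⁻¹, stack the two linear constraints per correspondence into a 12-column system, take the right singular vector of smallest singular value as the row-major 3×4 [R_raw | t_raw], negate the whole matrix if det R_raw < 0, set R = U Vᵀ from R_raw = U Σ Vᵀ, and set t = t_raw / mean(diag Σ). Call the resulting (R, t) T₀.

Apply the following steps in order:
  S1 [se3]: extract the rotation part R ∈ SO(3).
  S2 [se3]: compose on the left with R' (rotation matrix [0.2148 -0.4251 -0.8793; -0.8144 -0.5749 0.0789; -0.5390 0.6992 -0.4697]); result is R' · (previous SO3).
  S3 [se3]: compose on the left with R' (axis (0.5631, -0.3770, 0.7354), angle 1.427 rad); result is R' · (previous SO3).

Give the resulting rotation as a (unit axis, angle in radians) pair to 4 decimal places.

rotation (axis_angle) = ((0.6516, 0.1965, -0.7327), 1.7103)

source (pnp_recover): camera pose = R=[0.4164 0.4930 -0.7639; 0.7111 0.3469 0.6116; 0.5665 -0.7978 -0.2061], t=(-0.4599, 0.4300, 6.7498)
after S1 (rot_of_se3): [0.4164 0.4930 -0.7639; 0.7111 0.3469 0.6116; 0.5665 -0.7978 -0.2061]
after S2 (compose_so3): [-0.7110 0.6600 -0.2428; -0.7032 -0.6640 0.2543; 0.0066 0.3516 0.9361]
after S3 (compose_so3): [0.3446 0.8714 -0.3493; -0.5798 -0.0951 -0.8092; -0.7383 0.4813 0.4724]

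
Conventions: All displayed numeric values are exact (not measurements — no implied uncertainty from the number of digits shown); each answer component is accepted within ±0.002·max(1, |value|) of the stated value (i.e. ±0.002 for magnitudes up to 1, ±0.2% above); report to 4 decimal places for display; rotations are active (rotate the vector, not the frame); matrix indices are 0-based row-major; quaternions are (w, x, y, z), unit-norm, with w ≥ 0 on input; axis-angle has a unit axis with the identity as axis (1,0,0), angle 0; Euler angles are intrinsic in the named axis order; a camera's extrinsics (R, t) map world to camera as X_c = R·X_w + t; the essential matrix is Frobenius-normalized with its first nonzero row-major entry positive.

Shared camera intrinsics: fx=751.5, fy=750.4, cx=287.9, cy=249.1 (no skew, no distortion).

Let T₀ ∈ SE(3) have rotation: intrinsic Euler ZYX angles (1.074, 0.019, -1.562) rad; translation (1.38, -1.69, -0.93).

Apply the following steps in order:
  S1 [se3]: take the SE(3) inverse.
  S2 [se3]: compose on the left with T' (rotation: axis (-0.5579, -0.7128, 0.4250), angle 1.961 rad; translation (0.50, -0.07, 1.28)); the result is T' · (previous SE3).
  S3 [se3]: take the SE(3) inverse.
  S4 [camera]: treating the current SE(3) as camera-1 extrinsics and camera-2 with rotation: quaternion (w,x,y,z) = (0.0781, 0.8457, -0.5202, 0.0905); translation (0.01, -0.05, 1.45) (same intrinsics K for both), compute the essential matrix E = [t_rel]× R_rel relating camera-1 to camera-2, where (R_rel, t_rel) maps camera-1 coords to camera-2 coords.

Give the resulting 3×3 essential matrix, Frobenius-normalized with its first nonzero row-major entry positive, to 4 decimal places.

matrix = [0.4576 0.1115 0.2129; 0.0704 -0.2774 0.5906; -0.4547 -0.2851 0.1186]

after S1 (invert_se3): R=[0.4765 0.8790 -0.0190; -0.0168 -0.0125 -0.9998; -0.8790 0.4767 0.0088], t=(0.8102, -0.9278, 2.0269)
after S2 (compose_se3): R=[0.8881 -0.4289 -0.1655; 0.3575 0.8706 -0.3380; 0.2890 0.2410 0.9265], t=(-1.6043, 0.5936, 2.1501)
after S3 (invert_se3): R=[0.8881 0.3575 0.2890; -0.4289 0.8706 0.2410; -0.1655 -0.3380 0.9265], t=(0.5911, -1.7231, -2.0568)
after S4 (essential): [0.4576 0.1115 0.2129; 0.0704 -0.2774 0.5906; -0.4547 -0.2851 0.1186]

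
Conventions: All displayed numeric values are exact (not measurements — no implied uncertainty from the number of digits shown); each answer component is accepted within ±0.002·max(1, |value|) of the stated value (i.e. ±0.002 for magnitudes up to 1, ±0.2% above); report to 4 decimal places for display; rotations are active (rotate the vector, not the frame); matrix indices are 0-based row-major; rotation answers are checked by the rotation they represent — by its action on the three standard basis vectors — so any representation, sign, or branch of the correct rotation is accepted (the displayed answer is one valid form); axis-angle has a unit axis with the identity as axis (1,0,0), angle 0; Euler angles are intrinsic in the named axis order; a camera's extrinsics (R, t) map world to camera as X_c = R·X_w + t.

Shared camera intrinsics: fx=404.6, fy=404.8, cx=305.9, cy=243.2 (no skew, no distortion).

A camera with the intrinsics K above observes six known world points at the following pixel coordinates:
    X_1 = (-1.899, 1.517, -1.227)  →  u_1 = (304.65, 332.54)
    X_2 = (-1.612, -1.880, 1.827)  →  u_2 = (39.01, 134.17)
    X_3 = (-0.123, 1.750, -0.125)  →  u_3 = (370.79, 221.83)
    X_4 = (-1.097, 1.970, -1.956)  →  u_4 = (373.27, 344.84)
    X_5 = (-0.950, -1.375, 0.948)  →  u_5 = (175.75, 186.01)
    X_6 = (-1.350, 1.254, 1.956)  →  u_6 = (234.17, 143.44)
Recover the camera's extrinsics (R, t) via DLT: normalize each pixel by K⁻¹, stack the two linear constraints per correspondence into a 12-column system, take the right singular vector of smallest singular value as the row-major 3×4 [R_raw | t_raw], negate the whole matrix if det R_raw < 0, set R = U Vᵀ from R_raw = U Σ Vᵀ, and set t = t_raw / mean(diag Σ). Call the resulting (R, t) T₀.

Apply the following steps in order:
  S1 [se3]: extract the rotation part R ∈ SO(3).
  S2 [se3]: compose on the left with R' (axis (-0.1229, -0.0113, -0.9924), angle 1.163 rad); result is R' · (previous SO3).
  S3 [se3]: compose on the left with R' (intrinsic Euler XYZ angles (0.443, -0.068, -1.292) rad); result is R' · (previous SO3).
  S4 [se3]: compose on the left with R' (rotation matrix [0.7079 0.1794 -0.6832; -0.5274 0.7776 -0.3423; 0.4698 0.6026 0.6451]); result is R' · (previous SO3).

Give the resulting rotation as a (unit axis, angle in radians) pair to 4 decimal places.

source (pnp_recover): camera pose = R=[0.8240 0.3276 -0.4623; -0.4473 -0.1246 -0.8857; -0.3478 0.9366 0.0439], t=(0.4799, -0.2801, 4.6207)
after S1 (rot_of_se3): [0.8240 0.3276 -0.4623; -0.4473 -0.1246 -0.8857; -0.3478 0.9366 0.0439]
after S2 (compose_so3): [-0.0956 0.0785 -0.9923; -0.9690 -0.2356 0.0747; -0.2279 0.9687 0.0986]
after S3 (compose_so3): [-0.9402 -0.2703 -0.2075; -0.0325 -0.5350 0.8442; -0.3392 0.8004 0.4942]
after S4 (compose_so3): [-0.4397 -0.8341 -0.3331; 0.5867 -0.5475 0.5967; -0.6801 0.0669 0.7301]

rotation (axis_angle) = ((-0.3406, 0.2231, 0.9134), 2.2505)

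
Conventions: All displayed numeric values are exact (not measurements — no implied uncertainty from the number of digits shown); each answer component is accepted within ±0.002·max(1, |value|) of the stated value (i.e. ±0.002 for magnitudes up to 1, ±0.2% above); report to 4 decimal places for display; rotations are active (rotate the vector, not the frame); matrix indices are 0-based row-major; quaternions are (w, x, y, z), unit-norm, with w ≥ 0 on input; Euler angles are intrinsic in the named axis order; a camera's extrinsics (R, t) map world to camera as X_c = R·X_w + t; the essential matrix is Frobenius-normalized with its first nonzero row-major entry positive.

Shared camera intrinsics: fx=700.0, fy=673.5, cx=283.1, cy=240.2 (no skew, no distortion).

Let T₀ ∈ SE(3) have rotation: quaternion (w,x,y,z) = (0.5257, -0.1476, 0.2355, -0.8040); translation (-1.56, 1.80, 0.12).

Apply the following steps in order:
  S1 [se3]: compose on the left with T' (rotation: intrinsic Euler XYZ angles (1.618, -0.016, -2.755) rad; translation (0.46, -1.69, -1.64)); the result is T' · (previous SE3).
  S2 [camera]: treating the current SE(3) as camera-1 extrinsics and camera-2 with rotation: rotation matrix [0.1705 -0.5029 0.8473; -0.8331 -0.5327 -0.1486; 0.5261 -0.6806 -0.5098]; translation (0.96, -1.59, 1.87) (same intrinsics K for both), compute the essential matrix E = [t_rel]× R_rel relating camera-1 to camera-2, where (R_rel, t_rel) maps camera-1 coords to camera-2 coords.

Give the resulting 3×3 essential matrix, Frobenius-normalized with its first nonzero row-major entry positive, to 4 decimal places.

after S1 (compose_se3): R=[0.0292 -0.8367 -0.5469; -0.0374 0.5458 -0.8371; 0.9989 0.0449 -0.0154], t=(2.5813, -1.7929, -2.7250)
after S2 (essential): [0.6665 0.0062 0.2317; -0.0333 0.1334 -0.0408; 0.0484 0.6796 -0.1313]

matrix = [0.6665 0.0062 0.2317; -0.0333 0.1334 -0.0408; 0.0484 0.6796 -0.1313]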